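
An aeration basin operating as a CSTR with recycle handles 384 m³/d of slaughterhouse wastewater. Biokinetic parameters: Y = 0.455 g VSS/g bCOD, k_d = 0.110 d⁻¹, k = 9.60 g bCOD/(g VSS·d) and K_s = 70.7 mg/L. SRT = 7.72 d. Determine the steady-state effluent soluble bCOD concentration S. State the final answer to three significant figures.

S ≈ 4.10 mg/L

Effluent substrate depends only on kinetics and SRT: S = K_s(1 + k_d θ_c) / [θ_c(Yk − k_d) − 1] = 70.7 × (1 + 0.110 × 7.72) / [7.72 × (0.455 × 9.60 − 0.110) − 1] = 130.7 / 31.87 = 4.102 mg/L.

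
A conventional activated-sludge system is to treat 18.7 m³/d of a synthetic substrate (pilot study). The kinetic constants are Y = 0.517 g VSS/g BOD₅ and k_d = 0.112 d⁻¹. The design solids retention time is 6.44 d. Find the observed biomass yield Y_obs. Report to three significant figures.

Y_obs ≈ 0.300 g VSS/g BOD₅

Correct the yield for decay: Y_obs = Y/(1 + k_d θ_c) = 0.517 / (1 + 0.112 × 6.44) = 0.517 / 1.721 = 0.3004.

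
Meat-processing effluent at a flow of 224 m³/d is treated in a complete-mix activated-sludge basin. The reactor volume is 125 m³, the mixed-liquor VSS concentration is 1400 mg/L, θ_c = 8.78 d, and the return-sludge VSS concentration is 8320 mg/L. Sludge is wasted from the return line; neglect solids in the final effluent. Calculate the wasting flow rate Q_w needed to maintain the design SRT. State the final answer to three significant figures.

Q_w ≈ 2.40 m³/d

θ_c = V·X/(Q_w·X_r) when wasting from the recycle, so Q_w = V·X/(θ_c·X_r) = 125.0 × 1400 / (8.78 × 8320) = 2.396 m³/d.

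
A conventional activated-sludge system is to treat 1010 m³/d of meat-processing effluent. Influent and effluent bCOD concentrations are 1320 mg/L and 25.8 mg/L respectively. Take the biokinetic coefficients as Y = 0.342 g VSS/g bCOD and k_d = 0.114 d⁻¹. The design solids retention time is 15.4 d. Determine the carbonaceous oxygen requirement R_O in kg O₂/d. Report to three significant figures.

R_O ≈ 1080 kg O₂/d

Correct the yield for decay: Y_obs = Y/(1 + k_d θ_c) = 0.342 / (1 + 0.114 × 15.4) = 0.342 / 2.756 = 0.1241.
ΔS = 1320 − 25.8 = 1294 mg/L, so the substrate removal rate is 1010 × 1294/1000 = 1307 kg bCOD/d.
Net sludge production P_X = 0.1241 × 1307 = 162.2 kg VSS/d.
R_O = Q·ΔS − 1.42 P_X = 1307 − 230.4 = 1077 kg O₂/d.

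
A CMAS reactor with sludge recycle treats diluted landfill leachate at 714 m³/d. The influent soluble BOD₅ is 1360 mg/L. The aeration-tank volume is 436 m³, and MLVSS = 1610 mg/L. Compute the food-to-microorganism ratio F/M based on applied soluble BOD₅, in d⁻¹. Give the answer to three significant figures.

F/M ≈ 1.38 d⁻¹

F/M = Q·S₀ / (V·X) = 714 × 1360 / (436.0 × 1610) = 1.383 g soluble BOD₅·(g VSS·d)⁻¹.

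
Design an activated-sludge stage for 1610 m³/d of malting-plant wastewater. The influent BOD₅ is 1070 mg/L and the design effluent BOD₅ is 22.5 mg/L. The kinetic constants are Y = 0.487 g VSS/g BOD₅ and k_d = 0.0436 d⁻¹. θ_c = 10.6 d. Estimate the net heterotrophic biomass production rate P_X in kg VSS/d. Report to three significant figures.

P_X ≈ 562 kg VSS/d

The observed yield is Y_obs = Y/(1 + k_d·θ_c) = 0.487 / (1 + 0.0436 × 10.6) = 0.487 / 1.462 = 0.3331 g VSS per g BOD₅ removed.
Substrate removed = Q·(S₀ − S) = 1610 m³/d × (1070 − 22.5) g/m³ = 1.69×10^6 g/d = 1686 kg/d.
Biomass produced: P_X = Y_obs·Q·ΔS = 0.3331 × 1686 ≈ 561.7 kg VSS/d.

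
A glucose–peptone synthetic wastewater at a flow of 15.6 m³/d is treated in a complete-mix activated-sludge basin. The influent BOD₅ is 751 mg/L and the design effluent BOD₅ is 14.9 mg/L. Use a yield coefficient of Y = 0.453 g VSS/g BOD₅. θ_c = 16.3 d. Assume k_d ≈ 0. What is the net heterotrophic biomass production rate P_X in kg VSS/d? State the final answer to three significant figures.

No decay correction is needed, so Y_obs = Y = 0.453.
Mass of BOD₅ removed per day: Q(S₀ − S) = 15.6 × 736.1 g/m³ = 11.48 kg/d.
Net biomass production P_X = Y_obs × Q·(S₀ − S) = 0.4530 × 11.48 = 5.202 kg VSS/d.

P_X ≈ 5.20 kg VSS/d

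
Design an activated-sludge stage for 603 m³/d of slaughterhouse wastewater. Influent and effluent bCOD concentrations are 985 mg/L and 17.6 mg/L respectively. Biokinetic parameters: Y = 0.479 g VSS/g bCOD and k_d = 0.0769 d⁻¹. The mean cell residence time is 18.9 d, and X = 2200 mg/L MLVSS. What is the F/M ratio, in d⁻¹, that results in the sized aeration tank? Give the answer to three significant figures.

Rearranging the biomass balance for a CMAS with decay, V = Y·Q·ΔS·θ_c / [X·(1+k_d θ_c)] = 0.479 × 603 × (985 − 17.6) × 18.9 / [2200 × (1 + 0.0769 × 18.9)] = 5.28×10^6 / 5398 = 978.4 m³.
F/M = Q·S₀ / (V·X) = 603 × 985 / (978.4 × 2200) = 0.2759 g bCOD·(g VSS·d)⁻¹.

F/M ≈ 0.276 d⁻¹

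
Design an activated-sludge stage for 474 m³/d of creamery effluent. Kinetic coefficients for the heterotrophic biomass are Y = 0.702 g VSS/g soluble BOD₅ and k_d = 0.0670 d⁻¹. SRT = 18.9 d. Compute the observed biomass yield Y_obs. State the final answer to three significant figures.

Y_obs ≈ 0.310 g VSS/g soluble BOD₅

Observed yield with endogenous decay: Y_obs = Y / (1 + k_d·θ_c) = 0.702 / (1 + 0.0670 × 18.9) = 0.702 / 2.266 = 0.3098 g VSS/g soluble BOD₅.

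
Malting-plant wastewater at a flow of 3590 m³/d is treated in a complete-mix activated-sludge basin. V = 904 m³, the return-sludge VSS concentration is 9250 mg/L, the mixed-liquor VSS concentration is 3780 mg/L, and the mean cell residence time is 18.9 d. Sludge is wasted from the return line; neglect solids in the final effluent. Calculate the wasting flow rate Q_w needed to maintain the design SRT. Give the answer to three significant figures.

Q_w ≈ 19.5 m³/d

Q_w = (V·X)/(θ_c X_r) = 904.0 × 3780 / (18.9 × 9250) = 19.55 m³/d.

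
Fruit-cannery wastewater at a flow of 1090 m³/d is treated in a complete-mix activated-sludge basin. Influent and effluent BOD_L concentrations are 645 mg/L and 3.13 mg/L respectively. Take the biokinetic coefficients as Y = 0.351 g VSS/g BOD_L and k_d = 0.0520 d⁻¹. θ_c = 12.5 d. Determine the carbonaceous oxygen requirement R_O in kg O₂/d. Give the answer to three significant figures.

Correct the yield for decay: Y_obs = Y/(1 + k_d θ_c) = 0.351 / (1 + 0.0520 × 12.5) = 0.351 / 1.650 = 0.2127.
ΔS = 645 − 3.13 = 641.9 mg/L, so the substrate removal rate is 1090 × 641.9/1000 = 699.6 kg BOD_L/d.
Net sludge production P_X = 0.2127 × 699.6 = 148.8 kg VSS/d.
R_O = Q·(S₀ − S) − 1.42·P_X = 699.6 − 1.42 × 148.8 = 488.3 kg O₂/d.

R_O ≈ 488 kg O₂/d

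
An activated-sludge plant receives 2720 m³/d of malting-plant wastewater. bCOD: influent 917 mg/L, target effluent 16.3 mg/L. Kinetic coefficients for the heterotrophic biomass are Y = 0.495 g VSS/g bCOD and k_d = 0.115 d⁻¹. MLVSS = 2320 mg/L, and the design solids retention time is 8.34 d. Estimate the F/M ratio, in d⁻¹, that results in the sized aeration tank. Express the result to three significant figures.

F/M ≈ 0.483 d⁻¹

Rearranging the biomass balance for a CMAS with decay, V = Y·Q·ΔS·θ_c / [X·(1+k_d θ_c)] = 0.495 × 2720 × (917 − 16.3) × 8.34 / [2320 × (1 + 0.115 × 8.34)] = 1.01×10^7 / 4545 = 2225 m³.
F/M = Q·S₀ / (V·X) = 2720 × 917 / (2225 × 2320) = 0.4831 g bCOD·(g VSS·d)⁻¹.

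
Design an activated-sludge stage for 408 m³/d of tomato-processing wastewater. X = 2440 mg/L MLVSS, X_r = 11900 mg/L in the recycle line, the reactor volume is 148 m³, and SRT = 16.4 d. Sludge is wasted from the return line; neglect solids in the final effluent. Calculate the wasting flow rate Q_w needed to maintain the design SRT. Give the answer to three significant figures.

Q_w = (V·X)/(θ_c X_r) = 148.0 × 2440 / (16.4 × 11900) = 1.850 m³/d.

Q_w ≈ 1.85 m³/d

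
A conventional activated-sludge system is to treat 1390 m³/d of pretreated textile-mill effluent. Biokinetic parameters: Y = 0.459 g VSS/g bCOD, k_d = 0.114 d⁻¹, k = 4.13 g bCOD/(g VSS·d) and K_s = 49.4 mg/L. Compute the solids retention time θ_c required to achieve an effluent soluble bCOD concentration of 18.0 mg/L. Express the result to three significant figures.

Specific growth rate at S = 18.0 mg/L: μ = YkS/(K_s+S) = 0.459·4.13·18.0/(49.4+18.0) = 0.5063 d⁻¹.
1/θ_c = 0.5063 − 0.114 = 0.3923 d⁻¹, so θ_c = 2.549 d.

θ_c ≈ 2.55 d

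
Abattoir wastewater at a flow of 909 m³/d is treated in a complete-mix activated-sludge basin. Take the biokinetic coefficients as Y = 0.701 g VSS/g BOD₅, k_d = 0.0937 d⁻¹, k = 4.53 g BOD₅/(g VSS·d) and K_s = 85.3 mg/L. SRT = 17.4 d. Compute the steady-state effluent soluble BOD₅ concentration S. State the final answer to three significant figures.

Effluent substrate depends only on kinetics and SRT: S = K_s(1 + k_d θ_c) / [θ_c(Yk − k_d) − 1] = 85.3 × (1 + 0.0937 × 17.4) / [17.4 × (0.701 × 4.53 − 0.0937) − 1] = 224.4 / 52.62 = 4.264 mg/L.

S ≈ 4.26 mg/L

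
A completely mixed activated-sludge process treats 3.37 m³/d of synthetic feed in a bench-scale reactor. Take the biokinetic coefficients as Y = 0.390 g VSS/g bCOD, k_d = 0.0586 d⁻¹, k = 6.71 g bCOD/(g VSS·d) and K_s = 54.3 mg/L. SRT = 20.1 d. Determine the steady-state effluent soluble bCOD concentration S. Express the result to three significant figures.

S ≈ 2.35 mg/L

Effluent substrate depends only on kinetics and SRT: S = K_s(1 + k_d θ_c) / [θ_c(Yk − k_d) − 1] = 54.3 × (1 + 0.0586 × 20.1) / [20.1 × (0.390 × 6.71 − 0.0586) − 1] = 118.3 / 50.42 = 2.345 mg/L.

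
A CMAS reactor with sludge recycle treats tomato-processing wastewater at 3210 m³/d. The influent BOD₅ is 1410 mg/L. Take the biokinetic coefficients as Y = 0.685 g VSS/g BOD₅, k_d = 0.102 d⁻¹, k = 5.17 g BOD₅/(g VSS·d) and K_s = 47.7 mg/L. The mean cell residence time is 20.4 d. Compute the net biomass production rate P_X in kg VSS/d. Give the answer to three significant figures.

From the Monod/SRT balance for a CMAS, S = K_s·(1+k_d θ_c)/[θ_c·(Y k − k_d) − 1] = 47.7 × (1 + 0.102 × 20.4) / [20.4 × (0.685 × 5.17 − 0.102) − 1] = 147.0 / 69.16 = 2.125 mg/L.
Observed yield with endogenous decay: Y_obs = Y / (1 + k_d·θ_c) = 0.685 / (1 + 0.102 × 20.4) = 0.685 / 3.081 = 0.2223 g VSS/g BOD₅.
Mass of BOD₅ removed per day: Q(S₀ − S) = 3210 × 1408 g/m³ = 4519 kg/d.
Net biomass production P_X = Y_obs × Q·(S₀ − S) = 0.2223 × 4519 = 1005 kg VSS/d.

P_X ≈ 1000 kg VSS/d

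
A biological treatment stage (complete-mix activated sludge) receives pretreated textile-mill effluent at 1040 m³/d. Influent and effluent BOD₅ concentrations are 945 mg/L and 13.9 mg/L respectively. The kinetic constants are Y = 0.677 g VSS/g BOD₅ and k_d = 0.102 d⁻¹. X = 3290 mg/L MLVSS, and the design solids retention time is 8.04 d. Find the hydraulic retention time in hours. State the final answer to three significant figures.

From the SRT design equation V = Y Q (S₀−S) θ_c / [X (1 + k_d θ_c)] = 0.677 × 1040 × (945 − 13.9) × 8.04 / [3290 × (1 + 0.102 × 8.04)] = 5.27×10^6 / 5988 = 880.2 m³.
HRT = V/Q = 880.2 m³ / 1040 m³·d⁻¹ = 0.8464 d × 24 = 20.31 h.

τ ≈ 20.3 h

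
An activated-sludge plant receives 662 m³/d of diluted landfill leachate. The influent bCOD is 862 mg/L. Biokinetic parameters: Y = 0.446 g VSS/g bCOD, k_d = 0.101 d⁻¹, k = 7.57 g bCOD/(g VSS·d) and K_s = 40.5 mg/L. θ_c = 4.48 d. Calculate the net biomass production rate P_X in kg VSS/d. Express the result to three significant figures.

P_X ≈ 174 kg VSS/d

For a completely mixed reactor with recycle the Lawrence–McCarty relation gives S = K_s·(1 + k_d·θ_c) / [θ_c·(Y·k − k_d) − 1] = 40.5 × (1 + 0.101 × 4.48) / [4.48 × (0.446 × 7.57 − 0.101) − 1] = 58.83 / 13.67 = 4.302 mg/L.
Correct the yield for decay: Y_obs = Y/(1 + k_d θ_c) = 0.446 / (1 + 0.101 × 4.48) = 0.446 / 1.452 = 0.3071.
Mass of bCOD removed per day: Q(S₀ − S) = 662 × 857.7 g/m³ = 567.8 kg/d.
Net biomass production P_X = Y_obs × Q·(S₀ − S) = 0.3071 × 567.8 = 174.3 kg VSS/d.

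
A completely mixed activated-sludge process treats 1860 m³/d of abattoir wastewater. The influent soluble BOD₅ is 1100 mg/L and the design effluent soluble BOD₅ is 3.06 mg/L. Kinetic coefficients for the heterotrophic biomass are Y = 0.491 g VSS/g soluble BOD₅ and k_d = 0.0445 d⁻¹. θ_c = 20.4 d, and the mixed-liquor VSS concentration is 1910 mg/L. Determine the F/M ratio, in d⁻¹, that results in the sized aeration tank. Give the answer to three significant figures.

F/M ≈ 0.191 d⁻¹

Steady-state biomass mass balance: V·X·(1 + k_d·θ_c) = Y·Q·(S₀ − S)·θ_c, so V = 0.491 × 1860 × (1100 − 3.06) × 20.4 / [1910 × (1 + 0.0445 × 20.4)] = 2.04×10^7 / 3644 = 5608 m³.
Food-to-microorganism ratio F/M = Q S₀ / (V X) = 1860 × 1100 / (5608 × 1910) = 0.1910 d⁻¹.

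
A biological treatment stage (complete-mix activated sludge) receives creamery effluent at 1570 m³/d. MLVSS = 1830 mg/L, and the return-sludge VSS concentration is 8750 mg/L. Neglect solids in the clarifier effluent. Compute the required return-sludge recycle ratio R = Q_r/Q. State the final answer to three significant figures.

Solids balance on the clarifier gives (1+R)X = R·X_r, so R = X/(X_r − X) = 1830 / (8750 − 1830) = 0.2645.

R ≈ 0.264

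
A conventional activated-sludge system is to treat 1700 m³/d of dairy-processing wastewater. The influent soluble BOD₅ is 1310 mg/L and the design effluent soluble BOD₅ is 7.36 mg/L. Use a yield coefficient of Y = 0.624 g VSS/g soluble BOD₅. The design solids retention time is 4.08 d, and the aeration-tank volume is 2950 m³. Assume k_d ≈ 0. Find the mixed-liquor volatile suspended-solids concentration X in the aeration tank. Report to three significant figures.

Without decay, X = Y Q (S₀−S) θ_c / V = 0.624 × 1700 × (1310 − 7.36) × 4.08 / 2950 = 1911 mg/L.

X ≈ 1910 mg/L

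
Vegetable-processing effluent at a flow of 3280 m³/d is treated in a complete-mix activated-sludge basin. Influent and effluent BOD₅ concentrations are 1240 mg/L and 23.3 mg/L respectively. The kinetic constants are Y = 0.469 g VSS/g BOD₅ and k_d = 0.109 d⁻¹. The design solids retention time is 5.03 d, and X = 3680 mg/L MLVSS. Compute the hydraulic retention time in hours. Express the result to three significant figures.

From the SRT design equation V = Y Q (S₀−S) θ_c / [X (1 + k_d θ_c)] = 0.469 × 3280 × (1240 − 23.3) × 5.03 / [3680 × (1 + 0.109 × 5.03)] = 9.41×10^6 / 5698 = 1652 m³.
τ = V/Q = 1652/3280 = 0.5038 d, or 12.09 h.

τ ≈ 12.1 h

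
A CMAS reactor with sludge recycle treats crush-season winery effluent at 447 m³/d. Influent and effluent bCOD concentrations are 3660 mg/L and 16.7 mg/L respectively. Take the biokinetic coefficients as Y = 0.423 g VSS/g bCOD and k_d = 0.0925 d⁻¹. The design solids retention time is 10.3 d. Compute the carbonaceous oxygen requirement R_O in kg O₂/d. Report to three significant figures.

R_O ≈ 1130 kg O₂/d

Y_obs = Y / (1 + k_d θ_c) = 0.423 / (1 + 0.0925 × 10.3) = 0.423 / 1.953 = 0.2166.
Substrate removed = Q·(S₀ − S) = 447 m³/d × (3660 − 16.7) g/m³ = 1.63×10^6 g/d = 1629 kg/d.
P_X = Y_obs·Q·(S₀ − S) = 0.2166 × 1629 = 352.8 kg VSS/d.
R_O = Q·(S₀ − S) − 1.42·P_X = 1629 − 1.42 × 352.8 = 1128 kg O₂/d.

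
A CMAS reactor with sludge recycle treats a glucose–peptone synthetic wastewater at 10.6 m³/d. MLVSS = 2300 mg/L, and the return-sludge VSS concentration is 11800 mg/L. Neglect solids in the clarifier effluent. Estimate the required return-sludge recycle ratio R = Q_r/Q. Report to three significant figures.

R ≈ 0.242

R = Q_r/Q = X/(X_r − X) = 2300 / (11800 − 2300) = 0.2421.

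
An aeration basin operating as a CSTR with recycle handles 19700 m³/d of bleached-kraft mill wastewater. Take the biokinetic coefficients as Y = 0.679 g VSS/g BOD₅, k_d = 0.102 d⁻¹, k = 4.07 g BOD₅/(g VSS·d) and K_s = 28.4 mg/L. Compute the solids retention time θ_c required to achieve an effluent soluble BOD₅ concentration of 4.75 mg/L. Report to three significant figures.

At the target effluent, Y k S/(K_s+S) = 0.679×4.07×4.75/33.15 = 0.3960 d⁻¹.
Then 1/θ_c = μ − k_d = 0.3960 − 0.102 = 0.2940 d⁻¹, giving θ_c = 3.402 d.

θ_c ≈ 3.40 d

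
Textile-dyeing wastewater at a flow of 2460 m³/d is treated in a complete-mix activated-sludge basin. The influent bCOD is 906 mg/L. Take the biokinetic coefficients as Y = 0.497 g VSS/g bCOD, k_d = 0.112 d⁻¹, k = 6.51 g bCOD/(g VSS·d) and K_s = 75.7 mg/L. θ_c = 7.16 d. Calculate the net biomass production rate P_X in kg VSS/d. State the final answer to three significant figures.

For a completely mixed reactor with recycle the Lawrence–McCarty relation gives S = K_s·(1 + k_d·θ_c) / [θ_c·(Y·k − k_d) − 1] = 75.7 × (1 + 0.112 × 7.16) / [7.16 × (0.497 × 6.51 − 0.112) − 1] = 136.4 / 21.36 = 6.385 mg/L.
Correct the yield for decay: Y_obs = Y/(1 + k_d θ_c) = 0.497 / (1 + 0.112 × 7.16) = 0.497 / 1.802 = 0.2758.
Mass of bCOD removed per day: Q(S₀ − S) = 2460 × 899.6 g/m³ = 2213 kg/d.
Net biomass production P_X = Y_obs × Q·(S₀ − S) = 0.2758 × 2213 = 610.4 kg VSS/d.

P_X ≈ 610 kg VSS/d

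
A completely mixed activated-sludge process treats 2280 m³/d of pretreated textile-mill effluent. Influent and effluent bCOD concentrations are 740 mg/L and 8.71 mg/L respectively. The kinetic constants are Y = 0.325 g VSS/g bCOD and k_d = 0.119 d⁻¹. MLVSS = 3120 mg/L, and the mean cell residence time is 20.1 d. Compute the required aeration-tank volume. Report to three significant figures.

Rearranging the biomass balance for a CMAS with decay, V = Y·Q·ΔS·θ_c / [X·(1+k_d θ_c)] = 0.325 × 2280 × (740 − 8.71) × 20.1 / [3120 × (1 + 0.119 × 20.1)] = 1.09×10^7 / 10583 = 1029 m³.

V ≈ 1030 m³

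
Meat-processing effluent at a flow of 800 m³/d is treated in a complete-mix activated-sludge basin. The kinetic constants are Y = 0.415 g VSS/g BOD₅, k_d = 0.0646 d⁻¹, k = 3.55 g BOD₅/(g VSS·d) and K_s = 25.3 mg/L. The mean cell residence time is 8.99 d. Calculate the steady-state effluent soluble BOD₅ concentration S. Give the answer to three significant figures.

For a completely mixed reactor with recycle the Lawrence–McCarty relation gives S = K_s·(1 + k_d·θ_c) / [θ_c·(Y·k − k_d) − 1] = 25.3 × (1 + 0.0646 × 8.99) / [8.99 × (0.415 × 3.55 − 0.0646) − 1] = 39.99 / 11.66 = 3.429 mg/L.

S ≈ 3.43 mg/L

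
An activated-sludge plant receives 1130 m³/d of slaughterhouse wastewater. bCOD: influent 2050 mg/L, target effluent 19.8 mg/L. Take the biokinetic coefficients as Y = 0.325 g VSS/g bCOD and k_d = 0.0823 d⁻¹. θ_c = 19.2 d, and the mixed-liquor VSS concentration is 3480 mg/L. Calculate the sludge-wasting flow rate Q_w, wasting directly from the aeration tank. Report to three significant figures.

Q_w ≈ 83.0 m³/d

From the SRT design equation V = Y Q (S₀−S) θ_c / [X (1 + k_d θ_c)] = 0.325 × 1130 × (2050 − 19.8) × 19.2 / [3480 × (1 + 0.0823 × 19.2)] = 1.43×10^7 / 8979 = 1594 m³.
With mixed-liquor wasting, θ_c = V/Q_w, so Q_w = V/θ_c = 1594/19.2 = 83.04 m³/d.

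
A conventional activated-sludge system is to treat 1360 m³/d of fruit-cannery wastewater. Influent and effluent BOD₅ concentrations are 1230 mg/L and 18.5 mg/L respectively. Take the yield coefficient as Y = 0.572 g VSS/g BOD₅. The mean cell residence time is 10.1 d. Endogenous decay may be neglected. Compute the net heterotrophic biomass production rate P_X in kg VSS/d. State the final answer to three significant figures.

P_X ≈ 942 kg VSS/d

With endogenous decay neglected, the observed yield equals the true yield: Y_obs = Y = 0.572 g VSS/g BOD₅.
Substrate removed = Q·(S₀ − S) = 1360 m³/d × (1230 − 18.5) g/m³ = 1.65×10^6 g/d = 1648 kg/d.
Biomass produced: P_X = Y_obs·Q·ΔS = 0.5720 × 1648 ≈ 942.5 kg VSS/d.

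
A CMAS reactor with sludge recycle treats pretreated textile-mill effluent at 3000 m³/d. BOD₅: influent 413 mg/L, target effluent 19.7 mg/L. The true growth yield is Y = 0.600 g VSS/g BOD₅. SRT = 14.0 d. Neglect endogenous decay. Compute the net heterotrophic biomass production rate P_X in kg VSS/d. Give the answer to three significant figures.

No decay correction is needed, so Y_obs = Y = 0.600.
Substrate removed = Q·(S₀ − S) = 3000 m³/d × (413 − 19.7) g/m³ = 1.18×10^6 g/d = 1180 kg/d.
Biomass produced: P_X = Y_obs·Q·ΔS = 0.6000 × 1180 ≈ 707.9 kg VSS/d.

P_X ≈ 708 kg VSS/d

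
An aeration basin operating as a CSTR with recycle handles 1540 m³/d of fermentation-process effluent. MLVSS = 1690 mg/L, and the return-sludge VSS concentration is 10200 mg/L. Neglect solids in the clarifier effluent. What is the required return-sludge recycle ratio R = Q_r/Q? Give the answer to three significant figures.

R ≈ 0.199

Mass balance around the secondary clarifier (neglecting effluent solids): R = X / (X_r − X) = 1690 / (10200 − 1690) = 0.1986.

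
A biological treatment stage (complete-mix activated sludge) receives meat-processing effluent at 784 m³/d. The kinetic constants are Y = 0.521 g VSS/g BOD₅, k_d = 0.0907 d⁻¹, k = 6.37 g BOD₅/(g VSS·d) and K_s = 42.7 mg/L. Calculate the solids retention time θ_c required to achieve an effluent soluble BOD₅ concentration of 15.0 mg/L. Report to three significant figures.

θ_c ≈ 1.30 d

From 1/θ_c = Y·k·S/(K_s + S) − k_d: Y·k·S/(K_s+S) = 0.521 × 6.37 × 15.0 / (42.7 + 15.0) = 0.8628 d⁻¹.
θ_c = 1/(μ − k_d) = 1/(0.8628 − 0.0907) = 1/0.7721 = 1.295 d.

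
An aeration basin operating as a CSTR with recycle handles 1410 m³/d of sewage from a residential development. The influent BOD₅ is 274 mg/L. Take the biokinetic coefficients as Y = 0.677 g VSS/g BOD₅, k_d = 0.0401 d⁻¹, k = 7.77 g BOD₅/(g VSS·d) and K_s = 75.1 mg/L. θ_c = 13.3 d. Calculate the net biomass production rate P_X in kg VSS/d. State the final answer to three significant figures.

For a completely mixed reactor with recycle the Lawrence–McCarty relation gives S = K_s·(1 + k_d·θ_c) / [θ_c·(Y·k − k_d) − 1] = 75.1 × (1 + 0.0401 × 13.3) / [13.3 × (0.677 × 7.77 − 0.0401) − 1] = 115.2 / 68.43 = 1.683 mg/L.
Observed yield with endogenous decay: Y_obs = Y / (1 + k_d·θ_c) = 0.677 / (1 + 0.0401 × 13.3) = 0.677 / 1.533 = 0.4415 g VSS/g BOD₅.
Substrate removed = Q·(S₀ − S) = 1410 m³/d × (274 − 1.68) g/m³ = 3.84×10^5 g/d = 384.0 kg/d.
P_X = Y_obs · Q(S₀ − S) = 0.4415 × 384.0 = 169.5 kg VSS/d.

P_X ≈ 170 kg VSS/d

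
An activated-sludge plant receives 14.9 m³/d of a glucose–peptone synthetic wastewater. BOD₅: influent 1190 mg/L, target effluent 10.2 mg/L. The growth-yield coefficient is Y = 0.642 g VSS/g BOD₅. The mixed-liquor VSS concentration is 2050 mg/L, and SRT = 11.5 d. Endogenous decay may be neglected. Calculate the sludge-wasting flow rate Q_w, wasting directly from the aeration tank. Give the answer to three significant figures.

Biomass mass balance (decay neglected): V·X = Y·Q·(S₀ − S)·θ_c, so V = 0.642 × 14.9 × (1190 − 10.2) × 11.5 / 2050 = 63.31 m³.
For wasting at MLVSS concentration, Q_w = V/θ_c = 63.31/11.5 = 5.505 m³/d.

Q_w ≈ 5.51 m³/d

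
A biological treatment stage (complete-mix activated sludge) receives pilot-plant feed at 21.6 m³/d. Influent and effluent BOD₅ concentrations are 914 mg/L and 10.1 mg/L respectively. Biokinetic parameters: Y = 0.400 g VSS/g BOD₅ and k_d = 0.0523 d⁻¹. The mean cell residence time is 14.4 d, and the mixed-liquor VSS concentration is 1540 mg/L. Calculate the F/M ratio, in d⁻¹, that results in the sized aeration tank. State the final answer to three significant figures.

Rearranging the biomass balance for a CMAS with decay, V = Y·Q·ΔS·θ_c / [X·(1+k_d θ_c)] = 0.400 × 21.6 × (914 − 10.1) × 14.4 / [1540 × (1 + 0.0523 × 14.4)] = 1.12×10^5 / 2700 = 41.65 m³.
Food-to-microorganism ratio F/M = Q S₀ / (V X) = 21.6 × 914 / (41.65 × 1540) = 0.3078 d⁻¹.

F/M ≈ 0.308 d⁻¹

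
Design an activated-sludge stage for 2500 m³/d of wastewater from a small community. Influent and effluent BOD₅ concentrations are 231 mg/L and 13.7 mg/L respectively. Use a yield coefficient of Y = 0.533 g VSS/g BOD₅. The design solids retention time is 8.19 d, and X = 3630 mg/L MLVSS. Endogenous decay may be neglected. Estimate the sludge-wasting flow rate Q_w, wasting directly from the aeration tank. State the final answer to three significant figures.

Biomass mass balance (decay neglected): V·X = Y·Q·(S₀ − S)·θ_c, so V = 0.533 × 2500 × (231 − 13.7) × 8.19 / 3630 = 653.3 m³.
With mixed-liquor wasting, θ_c = V/Q_w, so Q_w = V/θ_c = 653.3/8.19 = 79.77 m³/d.

Q_w ≈ 79.8 m³/d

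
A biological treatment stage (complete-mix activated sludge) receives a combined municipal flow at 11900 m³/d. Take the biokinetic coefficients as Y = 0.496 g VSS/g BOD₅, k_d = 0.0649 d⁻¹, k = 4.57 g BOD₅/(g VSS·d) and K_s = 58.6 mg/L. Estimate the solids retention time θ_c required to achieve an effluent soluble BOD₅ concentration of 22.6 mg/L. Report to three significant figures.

Specific growth rate at S = 22.6 mg/L: μ = YkS/(K_s+S) = 0.496·4.57·22.6/(58.6+22.6) = 0.6309 d⁻¹.
Then 1/θ_c = μ − k_d = 0.6309 − 0.0649 = 0.5660 d⁻¹, giving θ_c = 1.767 d.

θ_c ≈ 1.77 d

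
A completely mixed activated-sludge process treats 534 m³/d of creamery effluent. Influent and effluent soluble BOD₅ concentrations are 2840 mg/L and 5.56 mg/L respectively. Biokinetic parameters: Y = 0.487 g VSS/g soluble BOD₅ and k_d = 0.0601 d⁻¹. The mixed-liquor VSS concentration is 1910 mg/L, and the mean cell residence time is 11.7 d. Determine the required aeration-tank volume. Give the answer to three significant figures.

From the SRT design equation V = Y Q (S₀−S) θ_c / [X (1 + k_d θ_c)] = 0.487 × 534 × (2840 − 5.56) × 11.7 / [1910 × (1 + 0.0601 × 11.7)] = 8.62×10^6 / 3253 = 2651 m³.

V ≈ 2650 m³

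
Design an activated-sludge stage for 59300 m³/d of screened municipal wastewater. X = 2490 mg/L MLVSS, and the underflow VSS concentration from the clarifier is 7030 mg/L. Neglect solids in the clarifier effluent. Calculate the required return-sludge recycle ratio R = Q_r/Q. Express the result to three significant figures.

R ≈ 0.548

R = Q_r/Q = X/(X_r − X) = 2490 / (7030 − 2490) = 0.5485.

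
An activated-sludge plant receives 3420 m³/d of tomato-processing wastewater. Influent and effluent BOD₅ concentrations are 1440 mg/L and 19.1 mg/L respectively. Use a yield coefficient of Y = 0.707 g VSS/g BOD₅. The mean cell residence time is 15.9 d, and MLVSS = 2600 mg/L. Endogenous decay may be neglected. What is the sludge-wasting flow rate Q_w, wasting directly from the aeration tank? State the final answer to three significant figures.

Q_w ≈ 1320 m³/d

Biomass mass balance (decay neglected): V·X = Y·Q·(S₀ − S)·θ_c, so V = 0.707 × 3420 × (1440 − 19.1) × 15.9 / 2600 = 21010 m³.
For wasting at MLVSS concentration, Q_w = V/θ_c = 21010/15.9 = 1321 m³/d.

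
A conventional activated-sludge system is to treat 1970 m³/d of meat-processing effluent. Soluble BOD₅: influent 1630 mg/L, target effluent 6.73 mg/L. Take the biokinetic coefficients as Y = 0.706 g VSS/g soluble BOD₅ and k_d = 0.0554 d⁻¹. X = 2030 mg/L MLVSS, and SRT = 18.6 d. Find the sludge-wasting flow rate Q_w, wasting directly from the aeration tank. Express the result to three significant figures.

Q_w ≈ 548 m³/d

Rearranging the biomass balance for a CMAS with decay, V = Y·Q·ΔS·θ_c / [X·(1+k_d θ_c)] = 0.706 × 1970 × (1630 − 6.73) × 18.6 / [2030 × (1 + 0.0554 × 18.6)] = 4.2×10^7 / 4122 = 10188 m³.
With mixed-liquor wasting, θ_c = V/Q_w, so Q_w = V/θ_c = 10188/18.6 = 547.7 m³/d.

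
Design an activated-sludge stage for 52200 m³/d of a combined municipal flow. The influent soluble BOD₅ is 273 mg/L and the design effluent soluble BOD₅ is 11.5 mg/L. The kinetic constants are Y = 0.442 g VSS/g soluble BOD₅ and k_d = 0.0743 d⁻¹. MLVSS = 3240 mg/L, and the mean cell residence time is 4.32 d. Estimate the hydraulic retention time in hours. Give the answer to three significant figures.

From the SRT design equation V = Y Q (S₀−S) θ_c / [X (1 + k_d θ_c)] = 0.442 × 52200 × (273 − 11.5) × 4.32 / [3240 × (1 + 0.0743 × 4.32)] = 2.61×10^7 / 4280 = 6090 m³.
HRT = V/Q = 6090 m³ / 52200 m³·d⁻¹ = 0.1167 d × 24 = 2.800 h.

τ ≈ 2.80 h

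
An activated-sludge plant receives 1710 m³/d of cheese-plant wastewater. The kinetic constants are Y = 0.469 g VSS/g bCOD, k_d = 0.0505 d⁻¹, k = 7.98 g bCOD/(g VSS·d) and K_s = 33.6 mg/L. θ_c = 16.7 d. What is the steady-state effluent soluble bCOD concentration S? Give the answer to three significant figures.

For a completely mixed reactor with recycle the Lawrence–McCarty relation gives S = K_s·(1 + k_d·θ_c) / [θ_c·(Y·k − k_d) − 1] = 33.6 × (1 + 0.0505 × 16.7) / [16.7 × (0.469 × 7.98 − 0.0505) − 1] = 61.94 / 60.66 = 1.021 mg/L.

S ≈ 1.02 mg/L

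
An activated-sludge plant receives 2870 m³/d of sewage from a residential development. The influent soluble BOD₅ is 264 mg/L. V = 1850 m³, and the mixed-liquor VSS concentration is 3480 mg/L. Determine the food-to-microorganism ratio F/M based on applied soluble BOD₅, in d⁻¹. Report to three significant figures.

F/M ≈ 0.118 d⁻¹

Food-to-microorganism ratio F/M = Q S₀ / (V X) = 2870 × 264 / (1850 × 3480) = 0.1177 d⁻¹.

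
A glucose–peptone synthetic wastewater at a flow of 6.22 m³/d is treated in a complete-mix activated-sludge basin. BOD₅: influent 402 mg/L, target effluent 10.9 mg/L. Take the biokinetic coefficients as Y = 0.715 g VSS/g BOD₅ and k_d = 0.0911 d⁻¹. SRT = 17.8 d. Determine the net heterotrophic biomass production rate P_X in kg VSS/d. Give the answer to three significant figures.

Correct the yield for decay: Y_obs = Y/(1 + k_d θ_c) = 0.715 / (1 + 0.0911 × 17.8) = 0.715 / 2.622 = 0.2727.
Substrate removed = Q·(S₀ − S) = 6.22 m³/d × (402 − 10.9) g/m³ = 2.43×10^3 g/d = 2.433 kg/d.
So the net sludge growth is P_X = 0.2727 × 2.433 = 0.6635 kg VSS/d.

P_X ≈ 0.663 kg VSS/d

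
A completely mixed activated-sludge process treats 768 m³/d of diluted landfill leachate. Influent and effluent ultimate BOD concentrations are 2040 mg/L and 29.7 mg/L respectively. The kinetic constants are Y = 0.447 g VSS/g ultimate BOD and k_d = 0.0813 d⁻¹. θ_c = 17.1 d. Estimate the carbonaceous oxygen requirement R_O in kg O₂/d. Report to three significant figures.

The observed yield is Y_obs = Y/(1 + k_d·θ_c) = 0.447 / (1 + 0.0813 × 17.1) = 0.447 / 2.390 = 0.1870 g VSS per g ultimate BOD removed.
Mass of ultimate BOD removed per day: Q(S₀ − S) = 768 × 2010 g/m³ = 1544 kg/d.
Net sludge production P_X = 0.1870 × 1544 = 288.7 kg VSS/d.
R_O = Q·ΔS − 1.42 P_X = 1544 − 410.0 = 1134 kg O₂/d.

R_O ≈ 1130 kg O₂/d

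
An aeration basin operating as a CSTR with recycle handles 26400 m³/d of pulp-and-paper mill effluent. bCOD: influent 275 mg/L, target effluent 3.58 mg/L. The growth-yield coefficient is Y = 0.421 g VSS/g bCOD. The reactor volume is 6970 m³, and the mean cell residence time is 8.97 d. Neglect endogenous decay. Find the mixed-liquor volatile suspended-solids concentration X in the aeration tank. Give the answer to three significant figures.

X ≈ 3880 mg/L

Without decay, X = Y Q (S₀−S) θ_c / V = 0.421 × 26400 × (275 − 3.58) × 8.97 / 6970 = 3882 mg/L.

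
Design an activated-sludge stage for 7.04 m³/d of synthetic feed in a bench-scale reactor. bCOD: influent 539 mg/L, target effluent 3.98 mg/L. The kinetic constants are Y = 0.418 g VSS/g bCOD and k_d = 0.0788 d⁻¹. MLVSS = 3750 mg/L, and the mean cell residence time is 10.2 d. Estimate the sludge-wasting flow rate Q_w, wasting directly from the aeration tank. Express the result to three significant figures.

Q_w ≈ 0.233 m³/d

Steady-state biomass mass balance: V·X·(1 + k_d·θ_c) = Y·Q·(S₀ − S)·θ_c, so V = 0.418 × 7.04 × (539 − 3.98) × 10.2 / [3750 × (1 + 0.0788 × 10.2)] = 1.61×10^4 / 6764 = 2.374 m³.
For wasting at MLVSS concentration, Q_w = V/θ_c = 2.374/10.2 = 0.2328 m³/d.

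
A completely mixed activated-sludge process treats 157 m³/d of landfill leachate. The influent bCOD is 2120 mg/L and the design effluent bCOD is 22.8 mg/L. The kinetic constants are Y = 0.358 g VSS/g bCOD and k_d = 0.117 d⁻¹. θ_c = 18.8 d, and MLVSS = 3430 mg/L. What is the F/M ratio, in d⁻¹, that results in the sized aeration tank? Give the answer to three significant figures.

From the SRT design equation V = Y Q (S₀−S) θ_c / [X (1 + k_d θ_c)] = 0.358 × 157 × (2120 − 22.8) × 18.8 / [3430 × (1 + 0.117 × 18.8)] = 2.22×10^6 / 10975 = 201.9 m³.
F/M = applied load / biomass = Q·S₀/(V·X) = 157 × 2120 / (201.9 × 3430) = 0.4806 d⁻¹.

F/M ≈ 0.481 d⁻¹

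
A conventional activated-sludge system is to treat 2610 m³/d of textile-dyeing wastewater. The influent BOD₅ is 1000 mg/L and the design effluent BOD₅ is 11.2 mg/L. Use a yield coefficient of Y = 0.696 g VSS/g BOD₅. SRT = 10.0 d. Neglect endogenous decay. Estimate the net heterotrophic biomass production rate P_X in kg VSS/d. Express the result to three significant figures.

P_X ≈ 1800 kg VSS/d

No decay correction is needed, so Y_obs = Y = 0.696.
ΔS = 1000 − 11.2 = 988.8 mg/L, so the substrate removal rate is 2610 × 988.8/1000 = 2581 kg BOD₅/d.
Net biomass production P_X = Y_obs × Q·(S₀ − S) = 0.6960 × 2581 = 1796 kg VSS/d.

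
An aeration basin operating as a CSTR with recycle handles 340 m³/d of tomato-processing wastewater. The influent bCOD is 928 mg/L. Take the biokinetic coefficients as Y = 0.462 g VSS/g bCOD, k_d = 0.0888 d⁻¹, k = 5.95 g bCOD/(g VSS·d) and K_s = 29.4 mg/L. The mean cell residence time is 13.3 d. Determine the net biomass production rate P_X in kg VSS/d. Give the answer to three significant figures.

Effluent substrate depends only on kinetics and SRT: S = K_s(1 + k_d θ_c) / [θ_c(Yk − k_d) − 1] = 29.4 × (1 + 0.0888 × 13.3) / [13.3 × (0.462 × 5.95 − 0.0888) − 1] = 64.12 / 34.38 = 1.865 mg/L.
Y_obs = Y / (1 + k_d θ_c) = 0.462 / (1 + 0.0888 × 13.3) = 0.462 / 2.181 = 0.2118.
Mass of bCOD removed per day: Q(S₀ − S) = 340 × 926.1 g/m³ = 314.9 kg/d.
Biomass produced: P_X = Y_obs·Q·ΔS = 0.2118 × 314.9 ≈ 66.70 kg VSS/d.

P_X ≈ 66.7 kg VSS/d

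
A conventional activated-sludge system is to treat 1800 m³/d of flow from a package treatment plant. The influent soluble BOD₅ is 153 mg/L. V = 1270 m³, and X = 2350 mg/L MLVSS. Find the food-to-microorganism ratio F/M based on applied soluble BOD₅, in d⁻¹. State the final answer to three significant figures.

F/M = applied load / biomass = Q·S₀/(V·X) = 1800 × 153 / (1270 × 2350) = 0.09228 d⁻¹.

F/M ≈ 0.0923 d⁻¹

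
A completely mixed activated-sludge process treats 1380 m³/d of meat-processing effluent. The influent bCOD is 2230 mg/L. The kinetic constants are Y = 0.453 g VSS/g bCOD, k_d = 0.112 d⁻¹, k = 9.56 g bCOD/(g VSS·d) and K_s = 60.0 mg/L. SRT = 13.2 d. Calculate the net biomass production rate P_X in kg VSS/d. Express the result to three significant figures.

For a completely mixed reactor with recycle the Lawrence–McCarty relation gives S = K_s·(1 + k_d·θ_c) / [θ_c·(Y·k − k_d) − 1] = 60.0 × (1 + 0.112 × 13.2) / [13.2 × (0.453 × 9.56 − 0.112) − 1] = 148.7 / 54.69 = 2.719 mg/L.
Y_obs = Y / (1 + k_d θ_c) = 0.453 / (1 + 0.112 × 13.2) = 0.453 / 2.478 = 0.1828.
ΔS = 2230 − 2.72 = 2227 mg/L, so the substrate removal rate is 1380 × 2227/1000 = 3074 kg bCOD/d.
P_X = Y_obs · Q(S₀ − S) = 0.1828 × 3074 = 561.8 kg VSS/d.

P_X ≈ 562 kg VSS/d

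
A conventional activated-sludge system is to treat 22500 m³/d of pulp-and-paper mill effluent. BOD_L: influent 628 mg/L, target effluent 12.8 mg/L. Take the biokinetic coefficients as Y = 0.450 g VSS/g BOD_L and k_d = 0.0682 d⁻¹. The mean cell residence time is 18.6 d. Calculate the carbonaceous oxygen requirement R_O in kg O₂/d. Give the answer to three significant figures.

R_O ≈ 9940 kg O₂/d

The observed yield is Y_obs = Y/(1 + k_d·θ_c) = 0.450 / (1 + 0.0682 × 18.6) = 0.450 / 2.269 = 0.1984 g VSS per g BOD_L removed.
Q·(S₀ − S) = 22500 × (628 − 12.8) × 10⁻³ = 13842 kg/d removed.
Biomass synthesised: P_X = Y_obs × 13842 = 2746 kg VSS/d.
R_O = Q·(S₀ − S) − 1.42·P_X = 13842 − 1.42 × 2746 = 9943 kg O₂/d.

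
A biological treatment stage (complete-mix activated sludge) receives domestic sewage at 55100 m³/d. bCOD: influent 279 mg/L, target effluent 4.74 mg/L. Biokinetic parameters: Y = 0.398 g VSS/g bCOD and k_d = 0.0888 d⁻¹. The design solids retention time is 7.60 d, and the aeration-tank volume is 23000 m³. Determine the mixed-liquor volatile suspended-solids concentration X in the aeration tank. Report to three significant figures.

X ≈ 1190 mg/L

From V·X·(1 + k_d·θ_c) = Y·Q·(S₀ − S)·θ_c: X = 0.398 × 55100 × (279 − 4.74) × 7.60 / [23000 × (1 + 0.0888 × 7.60)] = 1187 mg/L.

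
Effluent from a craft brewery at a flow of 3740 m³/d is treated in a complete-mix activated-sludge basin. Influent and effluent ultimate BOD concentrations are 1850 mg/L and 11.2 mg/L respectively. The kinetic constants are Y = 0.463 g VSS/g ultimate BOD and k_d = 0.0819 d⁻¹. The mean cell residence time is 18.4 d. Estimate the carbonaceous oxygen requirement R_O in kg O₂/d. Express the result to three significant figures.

R_O ≈ 5070 kg O₂/d

Y_obs = Y / (1 + k_d θ_c) = 0.463 / (1 + 0.0819 × 18.4) = 0.463 / 2.507 = 0.1847.
Mass of ultimate BOD removed per day: Q(S₀ − S) = 3740 × 1839 g/m³ = 6877 kg/d.
P_X = Y_obs·Q·(S₀ − S) = 0.1847 × 6877 = 1270 kg VSS/d.
Carbonaceous O₂ demand = substrate oxidised − cell-mass equivalent = 6877 − 1.42 × 1270 = 5074 kg O₂/d.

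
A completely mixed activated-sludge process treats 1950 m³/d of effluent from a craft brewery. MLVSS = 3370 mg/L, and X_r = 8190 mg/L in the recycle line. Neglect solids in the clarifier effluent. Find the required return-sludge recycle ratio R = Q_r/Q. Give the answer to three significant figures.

Mass balance around the secondary clarifier (neglecting effluent solids): R = X / (X_r − X) = 3370 / (8190 − 3370) = 0.6992.

R ≈ 0.699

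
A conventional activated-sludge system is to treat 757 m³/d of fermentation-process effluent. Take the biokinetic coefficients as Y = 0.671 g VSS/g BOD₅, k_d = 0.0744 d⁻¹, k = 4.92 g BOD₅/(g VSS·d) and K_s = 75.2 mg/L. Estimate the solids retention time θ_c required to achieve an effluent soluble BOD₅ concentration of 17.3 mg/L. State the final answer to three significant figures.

θ_c ≈ 1.84 d

From 1/θ_c = Y·k·S/(K_s + S) − k_d: Y·k·S/(K_s+S) = 0.671 × 4.92 × 17.3 / (75.2 + 17.3) = 0.6174 d⁻¹.
θ_c = 1/(μ − k_d) = 1/(0.6174 − 0.0744) = 1/0.5430 = 1.841 d.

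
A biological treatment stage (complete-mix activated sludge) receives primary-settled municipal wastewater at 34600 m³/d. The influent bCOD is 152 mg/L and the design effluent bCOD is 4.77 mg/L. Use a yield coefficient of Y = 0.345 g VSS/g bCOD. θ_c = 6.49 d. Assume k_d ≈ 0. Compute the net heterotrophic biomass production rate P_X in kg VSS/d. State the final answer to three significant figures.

P_X ≈ 1760 kg VSS/d

With endogenous decay neglected, the observed yield equals the true yield: Y_obs = Y = 0.345 g VSS/g bCOD.
Q·(S₀ − S) = 34600 × (152 − 4.77) × 10⁻³ = 5094 kg/d removed.
Net biomass production P_X = Y_obs × Q·(S₀ − S) = 0.3450 × 5094 = 1757 kg VSS/d.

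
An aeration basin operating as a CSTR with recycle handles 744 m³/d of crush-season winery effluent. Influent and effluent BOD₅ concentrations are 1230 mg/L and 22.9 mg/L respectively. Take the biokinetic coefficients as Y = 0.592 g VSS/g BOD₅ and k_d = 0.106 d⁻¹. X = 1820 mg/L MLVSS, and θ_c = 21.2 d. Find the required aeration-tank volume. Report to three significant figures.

From the SRT design equation V = Y Q (S₀−S) θ_c / [X (1 + k_d θ_c)] = 0.592 × 744 × (1230 − 22.9) × 21.2 / [1820 × (1 + 0.106 × 21.2)] = 1.13×10^7 / 5910 = 1907 m³.

V ≈ 1910 m³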